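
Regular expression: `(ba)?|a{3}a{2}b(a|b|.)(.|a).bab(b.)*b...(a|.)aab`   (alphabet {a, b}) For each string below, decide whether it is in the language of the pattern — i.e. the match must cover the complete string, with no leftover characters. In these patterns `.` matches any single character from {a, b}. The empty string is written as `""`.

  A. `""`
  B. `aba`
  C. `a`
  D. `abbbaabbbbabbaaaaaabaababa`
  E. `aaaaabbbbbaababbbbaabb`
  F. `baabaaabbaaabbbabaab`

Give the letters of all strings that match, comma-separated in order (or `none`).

A

A → match
B → no match
C → no match
D → no match
E → no match
F → no match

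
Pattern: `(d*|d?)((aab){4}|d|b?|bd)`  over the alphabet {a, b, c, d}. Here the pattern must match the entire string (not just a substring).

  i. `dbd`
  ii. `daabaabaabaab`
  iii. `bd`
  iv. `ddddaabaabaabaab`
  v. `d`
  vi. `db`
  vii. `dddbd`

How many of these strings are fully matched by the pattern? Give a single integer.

7

i. `dbd` → match
ii → match
iii. `bd` → match
iv → match
v. `d` → match
vi. `db` → match
vii. `dddbd` → match
Total matched: 7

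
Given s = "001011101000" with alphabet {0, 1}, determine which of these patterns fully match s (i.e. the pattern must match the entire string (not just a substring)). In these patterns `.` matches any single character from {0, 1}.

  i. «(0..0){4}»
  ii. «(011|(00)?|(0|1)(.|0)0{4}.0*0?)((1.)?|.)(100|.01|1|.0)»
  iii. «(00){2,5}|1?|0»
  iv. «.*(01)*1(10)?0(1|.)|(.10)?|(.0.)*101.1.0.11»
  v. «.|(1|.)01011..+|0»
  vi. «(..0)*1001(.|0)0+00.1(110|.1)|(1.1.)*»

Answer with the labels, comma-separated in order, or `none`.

v

i → no match
ii → no match
iii → no match
iv → no match
v → match
vi → no match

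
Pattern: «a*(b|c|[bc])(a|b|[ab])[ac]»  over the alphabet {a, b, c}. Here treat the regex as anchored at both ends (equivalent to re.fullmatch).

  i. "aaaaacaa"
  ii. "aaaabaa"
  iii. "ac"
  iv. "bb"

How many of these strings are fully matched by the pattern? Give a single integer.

2

i → match
ii → match
iii → no match
iv → no match
Total matched: 2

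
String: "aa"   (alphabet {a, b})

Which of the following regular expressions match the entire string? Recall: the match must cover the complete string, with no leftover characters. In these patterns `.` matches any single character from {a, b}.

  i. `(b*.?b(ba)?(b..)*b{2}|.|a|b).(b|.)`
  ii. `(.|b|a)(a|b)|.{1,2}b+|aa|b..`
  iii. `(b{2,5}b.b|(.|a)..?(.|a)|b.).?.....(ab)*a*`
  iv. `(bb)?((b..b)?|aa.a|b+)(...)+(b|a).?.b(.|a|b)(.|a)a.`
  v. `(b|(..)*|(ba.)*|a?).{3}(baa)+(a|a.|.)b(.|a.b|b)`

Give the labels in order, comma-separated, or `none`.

i → no match
ii → match
iii → no match
iv → no match
v → no match

ii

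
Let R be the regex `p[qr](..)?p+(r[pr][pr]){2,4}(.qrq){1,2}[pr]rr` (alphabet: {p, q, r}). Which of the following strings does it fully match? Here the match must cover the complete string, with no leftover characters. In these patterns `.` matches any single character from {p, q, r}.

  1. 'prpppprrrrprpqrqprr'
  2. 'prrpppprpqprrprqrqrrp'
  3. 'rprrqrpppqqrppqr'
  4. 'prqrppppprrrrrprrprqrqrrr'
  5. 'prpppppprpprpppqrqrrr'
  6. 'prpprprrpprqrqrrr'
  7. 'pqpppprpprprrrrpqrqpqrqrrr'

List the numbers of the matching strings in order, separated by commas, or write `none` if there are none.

1, 4, 5, 6, 7

1 → match
2 → no match — must end with 'rr'
3 → no match — must start with 'p'
4 → match
5 → match
6 → match
7 → match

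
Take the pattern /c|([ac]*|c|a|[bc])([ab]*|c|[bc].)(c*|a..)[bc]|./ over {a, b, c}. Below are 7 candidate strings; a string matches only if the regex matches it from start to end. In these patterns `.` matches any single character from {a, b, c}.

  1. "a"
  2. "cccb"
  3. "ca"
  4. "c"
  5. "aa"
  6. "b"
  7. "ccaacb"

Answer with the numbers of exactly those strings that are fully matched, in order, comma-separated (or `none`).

1. "a" → match
2. "cccb" → match
3. "ca" → no match
4. "c" → match
5. "aa" → no match
6. "b" → match
7. "ccaacb" → match

1, 2, 4, 6, 7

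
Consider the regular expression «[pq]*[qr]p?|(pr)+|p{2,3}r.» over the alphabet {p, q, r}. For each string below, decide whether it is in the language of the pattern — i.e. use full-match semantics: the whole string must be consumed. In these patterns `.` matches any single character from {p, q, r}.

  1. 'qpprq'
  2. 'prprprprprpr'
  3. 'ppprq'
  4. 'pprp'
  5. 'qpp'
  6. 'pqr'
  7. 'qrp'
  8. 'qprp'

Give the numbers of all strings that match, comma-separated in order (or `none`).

1. 'qpprq' → no match
2. 'prprprprprpr' → match
3. 'ppprq' → match
4. 'pprp' → match
5. 'qpp' → no match
6. 'pqr' → match
7. 'qrp' → match
8. 'qprp' → match

2, 3, 4, 6, 7, 8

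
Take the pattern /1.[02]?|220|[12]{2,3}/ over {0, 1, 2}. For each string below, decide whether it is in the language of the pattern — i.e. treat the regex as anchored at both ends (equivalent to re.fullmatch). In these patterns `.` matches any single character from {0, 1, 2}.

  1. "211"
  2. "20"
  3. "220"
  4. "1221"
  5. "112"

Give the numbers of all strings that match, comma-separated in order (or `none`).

1, 3, 5

1 → match
2 → no match
3 → match
4 → no match
5 → match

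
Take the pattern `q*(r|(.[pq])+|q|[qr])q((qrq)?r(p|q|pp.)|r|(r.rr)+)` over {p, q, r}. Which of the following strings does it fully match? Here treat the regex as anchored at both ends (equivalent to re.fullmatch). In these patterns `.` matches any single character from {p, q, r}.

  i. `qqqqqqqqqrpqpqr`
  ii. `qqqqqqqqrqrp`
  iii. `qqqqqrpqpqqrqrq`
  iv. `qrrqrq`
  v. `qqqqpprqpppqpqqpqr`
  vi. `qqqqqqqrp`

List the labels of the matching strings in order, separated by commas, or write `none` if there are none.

i → match
ii → match
iii → match
iv → no match
v → match
vi → match

i, ii, iii, v, vi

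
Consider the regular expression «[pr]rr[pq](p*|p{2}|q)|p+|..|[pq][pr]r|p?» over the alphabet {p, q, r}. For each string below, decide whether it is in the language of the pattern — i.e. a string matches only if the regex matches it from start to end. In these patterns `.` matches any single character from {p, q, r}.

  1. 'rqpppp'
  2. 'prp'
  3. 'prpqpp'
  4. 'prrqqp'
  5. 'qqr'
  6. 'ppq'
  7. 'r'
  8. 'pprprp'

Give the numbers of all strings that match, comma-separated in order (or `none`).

1. 'rqpppp' → no match
2. 'prp' → no match
3. 'prpqpp' → no match
4. 'prrqqp' → no match
5. 'qqr' → no match
6. 'ppq' → no match
7. 'r' → no match
8. 'pprprp' → no match

none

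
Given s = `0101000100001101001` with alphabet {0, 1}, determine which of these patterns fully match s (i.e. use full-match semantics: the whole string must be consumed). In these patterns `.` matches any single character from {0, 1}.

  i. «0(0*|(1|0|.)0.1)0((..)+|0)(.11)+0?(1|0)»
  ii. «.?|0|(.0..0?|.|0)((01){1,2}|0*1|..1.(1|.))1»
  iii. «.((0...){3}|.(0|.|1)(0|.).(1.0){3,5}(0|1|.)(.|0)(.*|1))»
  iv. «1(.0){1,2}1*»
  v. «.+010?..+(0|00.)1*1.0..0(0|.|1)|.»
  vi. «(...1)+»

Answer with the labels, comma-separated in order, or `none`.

v

i → no match
ii → no match
iii → no match
iv → no match — must start with `1`
v → match
vi → no match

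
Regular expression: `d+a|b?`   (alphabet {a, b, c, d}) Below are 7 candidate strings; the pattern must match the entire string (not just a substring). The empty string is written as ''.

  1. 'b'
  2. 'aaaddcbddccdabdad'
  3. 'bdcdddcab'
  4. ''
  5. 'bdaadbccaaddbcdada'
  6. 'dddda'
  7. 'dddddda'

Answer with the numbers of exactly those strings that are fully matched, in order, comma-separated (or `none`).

1. 'b' → match
2 → no match
3. 'bdcdddcab' → no match
4. '' → match
5 → no match
6. 'dddda' → match
7. 'dddddda' → match

1, 4, 6, 7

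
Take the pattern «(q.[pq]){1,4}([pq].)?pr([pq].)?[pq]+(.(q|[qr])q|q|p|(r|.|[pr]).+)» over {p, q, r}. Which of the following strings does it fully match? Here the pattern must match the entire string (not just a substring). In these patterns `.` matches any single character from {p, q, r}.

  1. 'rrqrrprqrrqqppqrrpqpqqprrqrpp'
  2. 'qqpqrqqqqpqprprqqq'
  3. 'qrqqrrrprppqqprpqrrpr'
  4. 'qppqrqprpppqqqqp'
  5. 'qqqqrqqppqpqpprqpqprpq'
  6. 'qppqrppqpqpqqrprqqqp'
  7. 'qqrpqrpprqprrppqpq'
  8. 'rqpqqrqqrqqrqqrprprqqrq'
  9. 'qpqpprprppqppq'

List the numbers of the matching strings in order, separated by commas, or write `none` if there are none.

2, 4

1 → no match — must start with 'q'
2 → match
3 → no match
4 → match
5 → no match
6 → no match
7 → no match
8 → no match — must start with 'q'
9 → no match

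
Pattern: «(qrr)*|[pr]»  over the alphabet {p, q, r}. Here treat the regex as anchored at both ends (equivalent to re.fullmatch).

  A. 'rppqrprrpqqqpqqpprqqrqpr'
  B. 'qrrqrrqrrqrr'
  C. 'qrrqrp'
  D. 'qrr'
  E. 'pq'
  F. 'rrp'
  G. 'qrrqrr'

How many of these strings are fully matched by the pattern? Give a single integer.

A → no match
B → match
C → no match
D → match
E → no match
F → no match
G → match
Total matched: 3

3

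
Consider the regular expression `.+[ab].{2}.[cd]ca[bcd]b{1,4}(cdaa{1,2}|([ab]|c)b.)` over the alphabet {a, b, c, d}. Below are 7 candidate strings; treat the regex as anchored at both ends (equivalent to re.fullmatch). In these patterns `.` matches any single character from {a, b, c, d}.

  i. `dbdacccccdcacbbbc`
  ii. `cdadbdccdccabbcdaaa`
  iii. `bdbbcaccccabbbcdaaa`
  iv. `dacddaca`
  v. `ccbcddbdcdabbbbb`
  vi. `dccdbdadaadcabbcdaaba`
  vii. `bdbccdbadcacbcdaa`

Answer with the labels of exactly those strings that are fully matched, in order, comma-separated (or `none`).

none

i → no match
ii → no match
iii → no match
iv → no match
v → no match
vi → no match
vii → no match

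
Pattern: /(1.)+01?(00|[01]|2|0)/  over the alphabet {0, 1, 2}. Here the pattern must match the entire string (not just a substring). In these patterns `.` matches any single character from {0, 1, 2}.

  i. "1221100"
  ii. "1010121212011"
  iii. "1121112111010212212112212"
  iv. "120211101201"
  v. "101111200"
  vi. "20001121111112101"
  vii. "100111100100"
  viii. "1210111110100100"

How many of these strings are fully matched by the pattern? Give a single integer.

2

i. "1221100" → no match
ii → match
iii → no match
iv. "120211101201" → no match
v. "101111200" → no match
vi → no match — must start with "1"
vii. "100111100100" → no match
viii → match
Total matched: 2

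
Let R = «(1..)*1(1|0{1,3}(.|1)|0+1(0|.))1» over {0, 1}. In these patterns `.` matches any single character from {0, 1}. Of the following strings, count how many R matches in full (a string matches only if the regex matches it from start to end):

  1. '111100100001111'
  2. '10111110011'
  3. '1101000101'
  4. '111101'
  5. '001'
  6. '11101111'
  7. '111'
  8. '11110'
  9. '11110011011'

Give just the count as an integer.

3

1 → no match
2. '10111110011' → match
3. '1101000101' → match
4. '111101' → no match
5. '001' → no match
6. '11101111' → no match
7. '111' → match
8. '11110' → no match — must end with '1'
9. '11110011011' → no match
Total matched: 3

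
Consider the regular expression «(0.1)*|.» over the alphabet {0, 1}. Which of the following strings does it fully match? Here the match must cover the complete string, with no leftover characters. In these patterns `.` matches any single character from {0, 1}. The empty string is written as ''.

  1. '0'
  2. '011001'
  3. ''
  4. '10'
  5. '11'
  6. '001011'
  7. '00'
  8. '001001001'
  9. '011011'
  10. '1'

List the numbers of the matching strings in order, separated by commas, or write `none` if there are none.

1, 2, 3, 6, 8, 9, 10

1. '0' → match
2. '011001' → match
3. '' → match
4. '10' → no match
5. '11' → no match
6. '001011' → match
7. '00' → no match
8. '001001001' → match
9. '011011' → match
10. '1' → match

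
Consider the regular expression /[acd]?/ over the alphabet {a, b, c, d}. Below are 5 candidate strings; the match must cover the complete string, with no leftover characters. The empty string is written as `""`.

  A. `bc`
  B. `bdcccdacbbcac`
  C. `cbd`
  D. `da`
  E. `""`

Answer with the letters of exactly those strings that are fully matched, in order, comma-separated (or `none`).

E

A → no match
B → no match
C → no match
D → no match
E → match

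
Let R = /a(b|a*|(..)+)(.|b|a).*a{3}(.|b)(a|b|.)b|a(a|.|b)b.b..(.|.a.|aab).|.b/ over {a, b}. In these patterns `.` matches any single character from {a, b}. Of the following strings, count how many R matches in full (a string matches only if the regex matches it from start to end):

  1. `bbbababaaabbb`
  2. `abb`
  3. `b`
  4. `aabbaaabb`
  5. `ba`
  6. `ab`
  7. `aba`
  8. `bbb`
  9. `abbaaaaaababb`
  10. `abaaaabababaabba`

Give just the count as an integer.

1 → no match
2 → no match
3 → no match
4 → no match
5 → no match
6 → match
7 → no match
8 → no match
9 → no match
10 → no match
Total matched: 1

1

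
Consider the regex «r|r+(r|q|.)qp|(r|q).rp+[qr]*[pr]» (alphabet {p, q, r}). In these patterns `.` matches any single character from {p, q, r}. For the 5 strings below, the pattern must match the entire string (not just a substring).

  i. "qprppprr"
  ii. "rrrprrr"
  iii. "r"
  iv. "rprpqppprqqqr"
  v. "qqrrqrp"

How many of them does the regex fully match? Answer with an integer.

i → match
ii → match
iii → match
iv → no match
v → no match
Total matched: 3

3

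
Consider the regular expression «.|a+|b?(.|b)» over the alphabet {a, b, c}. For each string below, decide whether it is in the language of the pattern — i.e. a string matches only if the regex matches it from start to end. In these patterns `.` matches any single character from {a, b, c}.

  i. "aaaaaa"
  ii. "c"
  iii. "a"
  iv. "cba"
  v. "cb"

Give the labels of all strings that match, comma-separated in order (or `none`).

i, ii, iii

i → match
ii → match
iii → match
iv → no match
v → no match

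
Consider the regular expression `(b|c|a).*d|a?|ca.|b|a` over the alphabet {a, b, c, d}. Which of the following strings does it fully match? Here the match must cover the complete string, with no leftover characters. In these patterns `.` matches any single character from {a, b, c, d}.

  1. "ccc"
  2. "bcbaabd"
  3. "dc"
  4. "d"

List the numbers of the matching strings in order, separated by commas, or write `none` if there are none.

1. "ccc" → no match
2. "bcbaabd" → match
3. "dc" → no match
4. "d" → no match

2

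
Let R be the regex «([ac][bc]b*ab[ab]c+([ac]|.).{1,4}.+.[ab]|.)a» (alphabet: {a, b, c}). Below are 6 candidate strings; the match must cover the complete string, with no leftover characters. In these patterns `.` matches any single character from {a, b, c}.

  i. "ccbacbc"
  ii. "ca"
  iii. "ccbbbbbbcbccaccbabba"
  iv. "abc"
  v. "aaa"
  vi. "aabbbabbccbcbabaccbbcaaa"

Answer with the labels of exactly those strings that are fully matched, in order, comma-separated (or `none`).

i → no match — must end with "a"
ii → match
iii → no match
iv → no match — must end with "a"
v → no match
vi → no match

ii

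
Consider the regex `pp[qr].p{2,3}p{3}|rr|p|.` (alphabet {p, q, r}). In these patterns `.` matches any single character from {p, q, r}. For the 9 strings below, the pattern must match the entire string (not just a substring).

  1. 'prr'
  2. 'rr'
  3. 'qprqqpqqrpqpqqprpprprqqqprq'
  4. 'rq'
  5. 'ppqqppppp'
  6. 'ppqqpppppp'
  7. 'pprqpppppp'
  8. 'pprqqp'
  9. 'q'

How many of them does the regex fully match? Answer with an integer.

1. 'prr' → no match
2. 'rr' → match
3 → no match
4. 'rq' → no match
5. 'ppqqppppp' → match
6. 'ppqqpppppp' → match
7. 'pprqpppppp' → match
8. 'pprqqp' → no match
9. 'q' → match
Total matched: 5

5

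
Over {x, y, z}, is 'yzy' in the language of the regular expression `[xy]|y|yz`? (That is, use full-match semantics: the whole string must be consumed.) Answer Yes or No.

No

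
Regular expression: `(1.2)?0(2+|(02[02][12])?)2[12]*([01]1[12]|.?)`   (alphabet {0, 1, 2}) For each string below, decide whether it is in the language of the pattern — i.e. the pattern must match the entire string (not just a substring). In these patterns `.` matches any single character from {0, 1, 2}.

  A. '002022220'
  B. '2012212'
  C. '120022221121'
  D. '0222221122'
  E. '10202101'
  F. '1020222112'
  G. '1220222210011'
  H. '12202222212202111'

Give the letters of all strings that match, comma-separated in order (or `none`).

A. '002022220' → match
B. '2012212' → no match
C. '120022221121' → no match
D. '0222221122' → match
E. '10202101' → no match
F. '1020222112' → match
G → no match
H → no match

A, D, F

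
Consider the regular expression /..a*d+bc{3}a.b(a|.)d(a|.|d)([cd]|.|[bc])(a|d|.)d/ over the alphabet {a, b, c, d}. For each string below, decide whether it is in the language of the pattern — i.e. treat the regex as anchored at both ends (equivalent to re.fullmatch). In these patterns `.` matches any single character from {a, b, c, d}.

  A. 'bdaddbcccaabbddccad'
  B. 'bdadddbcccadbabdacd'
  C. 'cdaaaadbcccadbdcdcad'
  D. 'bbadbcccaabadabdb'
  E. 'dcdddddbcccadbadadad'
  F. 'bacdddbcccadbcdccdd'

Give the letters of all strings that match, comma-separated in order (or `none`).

A → no match
B → no match
C → no match
D → no match — must end with 'd'
E → match
F → no match

E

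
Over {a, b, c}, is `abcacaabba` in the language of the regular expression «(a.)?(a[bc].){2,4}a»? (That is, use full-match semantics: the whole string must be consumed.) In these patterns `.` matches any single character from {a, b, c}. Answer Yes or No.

Yes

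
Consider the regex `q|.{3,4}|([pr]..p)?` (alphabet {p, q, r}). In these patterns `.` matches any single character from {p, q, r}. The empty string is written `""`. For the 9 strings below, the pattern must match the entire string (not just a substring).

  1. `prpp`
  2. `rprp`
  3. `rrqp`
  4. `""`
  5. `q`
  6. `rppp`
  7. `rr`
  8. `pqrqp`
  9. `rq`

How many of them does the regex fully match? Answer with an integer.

1 → match
2 → match
3 → match
4 → match
5 → match
6 → match
7 → no match
8 → no match
9 → no match
Total matched: 6

6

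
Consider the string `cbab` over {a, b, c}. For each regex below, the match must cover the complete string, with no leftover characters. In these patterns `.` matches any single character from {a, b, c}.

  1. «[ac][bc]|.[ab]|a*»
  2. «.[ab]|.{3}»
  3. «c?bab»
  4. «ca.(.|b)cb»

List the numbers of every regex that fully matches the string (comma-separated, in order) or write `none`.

1 → no match
2 → no match
3 → match
4 → no match — must start with `ca`

3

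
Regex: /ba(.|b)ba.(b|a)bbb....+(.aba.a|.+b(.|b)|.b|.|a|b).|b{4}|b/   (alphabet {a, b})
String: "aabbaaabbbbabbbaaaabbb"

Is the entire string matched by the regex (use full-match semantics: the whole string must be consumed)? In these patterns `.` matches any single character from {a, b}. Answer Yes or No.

No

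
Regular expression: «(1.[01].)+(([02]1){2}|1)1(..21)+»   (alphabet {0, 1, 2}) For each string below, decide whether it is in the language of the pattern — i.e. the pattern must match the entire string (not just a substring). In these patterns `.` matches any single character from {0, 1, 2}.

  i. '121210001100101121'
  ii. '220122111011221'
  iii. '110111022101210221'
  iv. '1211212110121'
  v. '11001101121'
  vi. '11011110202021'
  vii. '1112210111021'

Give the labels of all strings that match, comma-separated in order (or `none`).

i → no match
ii → no match — must start with '1'
iii → match
iv → match
v. '11001101121' → no match
vi → no match
vii → match

iii, iv, vii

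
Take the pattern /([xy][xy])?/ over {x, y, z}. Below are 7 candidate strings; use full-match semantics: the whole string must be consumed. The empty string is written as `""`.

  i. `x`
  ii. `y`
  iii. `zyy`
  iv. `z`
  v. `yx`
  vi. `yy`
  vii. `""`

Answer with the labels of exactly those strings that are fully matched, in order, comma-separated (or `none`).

i → no match
ii → no match
iii → no match
iv → no match
v → match
vi → match
vii → match

v, vi, vii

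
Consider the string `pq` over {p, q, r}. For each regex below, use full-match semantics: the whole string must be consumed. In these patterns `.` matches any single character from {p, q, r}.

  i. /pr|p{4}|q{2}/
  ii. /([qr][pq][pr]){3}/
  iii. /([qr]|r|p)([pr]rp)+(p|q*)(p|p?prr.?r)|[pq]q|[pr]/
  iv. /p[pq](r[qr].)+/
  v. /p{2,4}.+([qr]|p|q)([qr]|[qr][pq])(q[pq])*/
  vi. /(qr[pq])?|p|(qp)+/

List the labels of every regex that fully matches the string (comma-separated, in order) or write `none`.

i → no match
ii → no match
iii → match
iv → no match
v → no match
vi → no match

iii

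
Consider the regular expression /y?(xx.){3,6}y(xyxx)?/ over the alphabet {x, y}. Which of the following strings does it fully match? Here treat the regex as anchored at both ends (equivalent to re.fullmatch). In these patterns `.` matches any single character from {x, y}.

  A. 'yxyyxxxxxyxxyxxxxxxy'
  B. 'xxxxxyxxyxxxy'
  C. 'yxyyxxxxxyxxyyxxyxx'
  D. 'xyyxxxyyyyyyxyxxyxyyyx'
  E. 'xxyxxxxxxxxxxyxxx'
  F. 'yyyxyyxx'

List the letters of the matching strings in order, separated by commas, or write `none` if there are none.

B

A → no match
B → match
C → no match
D → no match
E → no match
F → no match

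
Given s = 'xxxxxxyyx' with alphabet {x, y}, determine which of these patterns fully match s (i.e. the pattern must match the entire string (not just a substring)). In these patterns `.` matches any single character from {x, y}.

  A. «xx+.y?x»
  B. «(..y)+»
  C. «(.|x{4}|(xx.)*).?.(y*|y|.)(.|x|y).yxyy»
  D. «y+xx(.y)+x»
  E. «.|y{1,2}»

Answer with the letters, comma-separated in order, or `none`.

A

A → match
B → no match — must end with 'y'
C → no match — must end with 'yxyy'
D → no match — must start with 'y'
E → no match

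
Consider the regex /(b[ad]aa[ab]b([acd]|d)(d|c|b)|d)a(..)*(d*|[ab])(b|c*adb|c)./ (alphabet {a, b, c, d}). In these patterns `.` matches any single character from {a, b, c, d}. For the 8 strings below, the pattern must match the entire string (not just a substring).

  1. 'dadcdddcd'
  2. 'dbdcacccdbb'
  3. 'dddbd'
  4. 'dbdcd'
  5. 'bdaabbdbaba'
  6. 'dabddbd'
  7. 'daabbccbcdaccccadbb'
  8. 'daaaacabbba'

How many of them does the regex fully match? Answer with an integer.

1. 'dadcdddcd' → match
2. 'dbdcacccdbb' → no match
3. 'dddbd' → no match
4. 'dbdcd' → no match
5. 'bdaabbdbaba' → match
6. 'dabddbd' → match
7 → match
8. 'daaaacabbba' → match
Total matched: 5

5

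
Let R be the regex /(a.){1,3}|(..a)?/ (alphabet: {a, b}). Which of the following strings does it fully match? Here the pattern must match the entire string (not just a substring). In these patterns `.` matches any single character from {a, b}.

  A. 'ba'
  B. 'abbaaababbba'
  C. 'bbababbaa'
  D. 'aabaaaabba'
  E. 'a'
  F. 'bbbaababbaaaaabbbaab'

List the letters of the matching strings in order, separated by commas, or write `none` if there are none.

none

A → no match
B → no match
C → no match
D → no match
E → no match
F → no match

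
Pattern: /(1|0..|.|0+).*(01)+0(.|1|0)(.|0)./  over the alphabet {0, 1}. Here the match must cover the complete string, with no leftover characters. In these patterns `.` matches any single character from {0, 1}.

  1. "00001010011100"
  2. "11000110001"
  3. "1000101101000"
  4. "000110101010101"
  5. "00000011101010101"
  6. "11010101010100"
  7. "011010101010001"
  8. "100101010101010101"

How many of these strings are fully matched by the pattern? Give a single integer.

1 → no match
2 → no match
3 → no match
4 → match
5 → match
6 → match
7 → match
8 → match
Total matched: 5

5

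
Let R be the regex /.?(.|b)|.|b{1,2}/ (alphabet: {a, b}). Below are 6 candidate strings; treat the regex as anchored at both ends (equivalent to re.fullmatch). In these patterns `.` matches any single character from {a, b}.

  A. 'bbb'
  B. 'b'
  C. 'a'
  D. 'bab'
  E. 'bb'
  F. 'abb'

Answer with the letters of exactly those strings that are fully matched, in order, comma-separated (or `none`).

B, C, E

A → no match
B → match
C → match
D → no match
E → match
F → no match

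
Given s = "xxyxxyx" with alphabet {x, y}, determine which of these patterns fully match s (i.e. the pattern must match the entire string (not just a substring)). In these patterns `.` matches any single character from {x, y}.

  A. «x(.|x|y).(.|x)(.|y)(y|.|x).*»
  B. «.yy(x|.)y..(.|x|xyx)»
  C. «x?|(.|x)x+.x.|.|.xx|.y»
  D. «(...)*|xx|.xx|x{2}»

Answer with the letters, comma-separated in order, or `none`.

A → match
B → no match
C → no match
D → no match

A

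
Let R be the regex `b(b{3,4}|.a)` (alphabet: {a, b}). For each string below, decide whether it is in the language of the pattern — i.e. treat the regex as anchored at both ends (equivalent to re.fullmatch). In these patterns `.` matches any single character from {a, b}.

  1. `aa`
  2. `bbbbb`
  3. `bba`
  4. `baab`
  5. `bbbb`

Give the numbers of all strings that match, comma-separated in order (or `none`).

1 → no match — must start with `b`
2 → match
3 → match
4 → no match
5 → match

2, 3, 5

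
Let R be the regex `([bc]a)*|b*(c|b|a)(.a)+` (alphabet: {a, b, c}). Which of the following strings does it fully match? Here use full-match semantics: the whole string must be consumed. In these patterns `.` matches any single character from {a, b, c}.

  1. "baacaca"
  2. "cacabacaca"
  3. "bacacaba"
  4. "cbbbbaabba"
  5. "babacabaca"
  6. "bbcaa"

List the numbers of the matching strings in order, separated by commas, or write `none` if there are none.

1 → match
2 → match
3 → match
4 → no match
5 → match
6 → match

1, 2, 3, 5, 6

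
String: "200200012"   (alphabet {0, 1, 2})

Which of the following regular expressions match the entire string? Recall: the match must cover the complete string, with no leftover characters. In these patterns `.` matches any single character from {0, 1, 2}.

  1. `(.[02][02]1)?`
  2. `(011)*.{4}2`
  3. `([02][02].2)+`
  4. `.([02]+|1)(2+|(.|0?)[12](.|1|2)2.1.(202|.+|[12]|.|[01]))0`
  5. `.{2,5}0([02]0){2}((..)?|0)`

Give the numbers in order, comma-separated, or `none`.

5

1 → no match
2 → no match
3 → no match
4 → no match — must end with "0"
5 → match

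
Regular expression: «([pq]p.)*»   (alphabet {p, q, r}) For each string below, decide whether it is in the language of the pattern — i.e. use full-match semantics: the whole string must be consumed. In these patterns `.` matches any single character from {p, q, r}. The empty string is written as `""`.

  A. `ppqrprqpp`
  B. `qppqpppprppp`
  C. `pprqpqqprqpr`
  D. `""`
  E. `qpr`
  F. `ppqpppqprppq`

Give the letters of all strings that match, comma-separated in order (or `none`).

B, C, D, E, F

A → no match
B → match
C → match
D → match
E → match
F → match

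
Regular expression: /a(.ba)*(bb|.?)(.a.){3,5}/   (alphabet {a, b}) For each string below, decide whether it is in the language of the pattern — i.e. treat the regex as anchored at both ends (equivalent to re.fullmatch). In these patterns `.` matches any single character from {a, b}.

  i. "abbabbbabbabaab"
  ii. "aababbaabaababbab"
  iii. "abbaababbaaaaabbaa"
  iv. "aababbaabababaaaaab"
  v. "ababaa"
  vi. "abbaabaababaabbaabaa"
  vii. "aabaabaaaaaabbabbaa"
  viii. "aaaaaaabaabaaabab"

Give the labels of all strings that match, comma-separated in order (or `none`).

i, ii, iii, iv, vi, vii, viii

i → match
ii → match
iii → match
iv → match
v. "ababaa" → no match
vi → match
vii → match
viii → match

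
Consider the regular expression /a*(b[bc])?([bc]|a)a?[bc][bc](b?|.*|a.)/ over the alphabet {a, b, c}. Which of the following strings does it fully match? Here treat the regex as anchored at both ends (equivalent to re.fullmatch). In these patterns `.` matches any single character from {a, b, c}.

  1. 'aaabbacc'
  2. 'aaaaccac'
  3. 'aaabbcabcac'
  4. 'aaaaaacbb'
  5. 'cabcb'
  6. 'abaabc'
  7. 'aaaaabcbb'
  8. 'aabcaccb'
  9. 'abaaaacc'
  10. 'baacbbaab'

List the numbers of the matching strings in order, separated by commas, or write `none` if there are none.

1 → match
2 → match
3 → match
4 → match
5 → match
6 → no match
7 → match
8 → match
9 → no match
10 → no match

1, 2, 3, 4, 5, 7, 8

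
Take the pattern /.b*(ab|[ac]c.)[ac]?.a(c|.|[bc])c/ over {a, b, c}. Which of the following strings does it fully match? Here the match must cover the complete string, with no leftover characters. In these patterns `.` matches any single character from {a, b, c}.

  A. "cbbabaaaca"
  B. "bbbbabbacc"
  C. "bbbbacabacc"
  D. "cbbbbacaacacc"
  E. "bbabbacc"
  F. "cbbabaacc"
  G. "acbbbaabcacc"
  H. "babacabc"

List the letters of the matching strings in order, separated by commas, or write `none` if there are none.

A → no match — must end with "c"
B → match
C → match
D → match
E → match
F → match
G → no match
H → match

B, C, D, E, F, H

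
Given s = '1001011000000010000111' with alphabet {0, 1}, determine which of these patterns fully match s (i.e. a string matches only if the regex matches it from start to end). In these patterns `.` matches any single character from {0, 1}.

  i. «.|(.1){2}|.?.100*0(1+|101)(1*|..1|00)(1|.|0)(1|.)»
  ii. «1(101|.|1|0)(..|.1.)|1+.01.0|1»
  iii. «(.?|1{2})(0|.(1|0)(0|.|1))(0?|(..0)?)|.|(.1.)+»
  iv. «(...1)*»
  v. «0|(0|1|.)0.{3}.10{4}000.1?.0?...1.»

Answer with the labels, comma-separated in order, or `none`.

i → no match
ii → no match
iii → no match
iv → no match
v → match

v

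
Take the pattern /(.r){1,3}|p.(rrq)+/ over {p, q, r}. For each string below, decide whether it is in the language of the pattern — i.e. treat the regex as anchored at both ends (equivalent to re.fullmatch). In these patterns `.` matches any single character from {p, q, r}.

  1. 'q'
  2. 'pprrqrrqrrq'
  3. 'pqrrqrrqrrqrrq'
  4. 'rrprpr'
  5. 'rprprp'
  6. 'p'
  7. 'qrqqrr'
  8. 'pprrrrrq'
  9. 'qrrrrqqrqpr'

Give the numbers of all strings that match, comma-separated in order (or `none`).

2, 3, 4

1 → no match
2 → match
3 → match
4 → match
5 → no match
6 → no match
7 → no match
8 → no match
9 → no match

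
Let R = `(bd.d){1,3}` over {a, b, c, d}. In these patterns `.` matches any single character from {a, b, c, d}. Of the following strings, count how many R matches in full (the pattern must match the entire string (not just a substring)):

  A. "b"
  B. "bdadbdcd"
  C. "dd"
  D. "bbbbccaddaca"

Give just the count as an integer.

A → no match — must start with "bd"
B → match
C → no match — must start with "bd"
D → no match — must start with "bd"
Total matched: 1

1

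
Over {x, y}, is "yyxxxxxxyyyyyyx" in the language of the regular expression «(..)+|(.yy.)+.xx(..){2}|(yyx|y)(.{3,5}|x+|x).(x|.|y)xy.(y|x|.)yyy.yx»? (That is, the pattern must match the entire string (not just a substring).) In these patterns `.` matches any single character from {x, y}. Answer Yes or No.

No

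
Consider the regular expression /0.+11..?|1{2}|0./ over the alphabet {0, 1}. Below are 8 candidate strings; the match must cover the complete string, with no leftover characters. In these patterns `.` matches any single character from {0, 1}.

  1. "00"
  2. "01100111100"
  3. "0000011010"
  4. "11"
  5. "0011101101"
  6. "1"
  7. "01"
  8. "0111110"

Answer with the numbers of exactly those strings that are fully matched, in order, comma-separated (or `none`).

1, 2, 4, 5, 7, 8

1 → match
2 → match
3 → no match
4 → match
5 → match
6 → no match
7 → match
8 → match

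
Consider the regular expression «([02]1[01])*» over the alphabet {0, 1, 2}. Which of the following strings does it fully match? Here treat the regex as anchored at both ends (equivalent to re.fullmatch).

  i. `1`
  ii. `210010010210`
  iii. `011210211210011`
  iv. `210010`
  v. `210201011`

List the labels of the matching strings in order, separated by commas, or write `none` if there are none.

ii, iii, iv

i → no match
ii → match
iii → match
iv → match
v → no match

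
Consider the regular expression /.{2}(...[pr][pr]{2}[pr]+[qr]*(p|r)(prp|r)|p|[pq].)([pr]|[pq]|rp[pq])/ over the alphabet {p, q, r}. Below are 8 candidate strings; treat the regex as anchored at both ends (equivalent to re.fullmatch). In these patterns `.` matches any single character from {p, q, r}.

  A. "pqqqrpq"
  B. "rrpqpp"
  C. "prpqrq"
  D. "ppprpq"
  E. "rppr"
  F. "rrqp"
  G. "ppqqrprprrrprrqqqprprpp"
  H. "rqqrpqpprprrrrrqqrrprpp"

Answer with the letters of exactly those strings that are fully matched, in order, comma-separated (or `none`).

A, D, E

A. "pqqqrpq" → match
B. "rrpqpp" → no match
C. "prpqrq" → no match
D. "ppprpq" → match
E. "rppr" → match
F. "rrqp" → no match
G → no match
H → no match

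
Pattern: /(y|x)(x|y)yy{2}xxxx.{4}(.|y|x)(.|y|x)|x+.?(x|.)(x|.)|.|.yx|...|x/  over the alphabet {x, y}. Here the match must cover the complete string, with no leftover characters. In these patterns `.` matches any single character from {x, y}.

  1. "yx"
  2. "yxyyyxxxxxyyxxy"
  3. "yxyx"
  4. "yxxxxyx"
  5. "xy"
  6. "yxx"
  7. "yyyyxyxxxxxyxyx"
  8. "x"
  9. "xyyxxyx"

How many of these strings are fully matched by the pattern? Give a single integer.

3

1. "yx" → no match
2 → match
3. "yxyx" → no match
4. "yxxxxyx" → no match
5. "xy" → no match
6. "yxx" → match
7 → no match
8. "x" → match
9. "xyyxxyx" → no match
Total matched: 3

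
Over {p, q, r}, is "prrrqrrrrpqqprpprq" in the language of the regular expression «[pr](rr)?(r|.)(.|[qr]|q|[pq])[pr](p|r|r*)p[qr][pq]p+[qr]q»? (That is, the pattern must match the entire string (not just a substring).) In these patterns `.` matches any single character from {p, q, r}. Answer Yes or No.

No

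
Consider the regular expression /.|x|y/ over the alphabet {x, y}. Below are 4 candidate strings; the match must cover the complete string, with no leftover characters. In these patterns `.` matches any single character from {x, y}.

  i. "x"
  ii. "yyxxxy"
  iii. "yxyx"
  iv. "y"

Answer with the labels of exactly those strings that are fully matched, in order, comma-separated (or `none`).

i. "x" → match
ii. "yyxxxy" → no match
iii. "yxyx" → no match
iv. "y" → match

i, iv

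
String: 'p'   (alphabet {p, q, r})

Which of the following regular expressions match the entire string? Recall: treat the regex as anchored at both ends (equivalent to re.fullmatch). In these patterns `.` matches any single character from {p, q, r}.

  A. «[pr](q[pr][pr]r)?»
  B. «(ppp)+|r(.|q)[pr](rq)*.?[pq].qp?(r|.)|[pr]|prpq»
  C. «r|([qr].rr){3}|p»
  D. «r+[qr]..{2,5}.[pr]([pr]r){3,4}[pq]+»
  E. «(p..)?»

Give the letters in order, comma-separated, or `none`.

A → match
B → match
C → match
D → no match — must start with 'r'
E → no match

A, B, C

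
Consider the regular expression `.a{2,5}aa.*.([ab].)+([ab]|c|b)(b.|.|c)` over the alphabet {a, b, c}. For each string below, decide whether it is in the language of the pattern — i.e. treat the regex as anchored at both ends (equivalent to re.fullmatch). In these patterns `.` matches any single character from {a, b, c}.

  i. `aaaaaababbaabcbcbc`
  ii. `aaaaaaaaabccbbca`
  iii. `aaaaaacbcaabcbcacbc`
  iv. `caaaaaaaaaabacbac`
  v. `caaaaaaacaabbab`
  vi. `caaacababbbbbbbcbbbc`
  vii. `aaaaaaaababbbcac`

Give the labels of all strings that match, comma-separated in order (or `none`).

i → match
ii → match
iii → match
iv → no match
v → match
vi → no match
vii → match

i, ii, iii, v, vii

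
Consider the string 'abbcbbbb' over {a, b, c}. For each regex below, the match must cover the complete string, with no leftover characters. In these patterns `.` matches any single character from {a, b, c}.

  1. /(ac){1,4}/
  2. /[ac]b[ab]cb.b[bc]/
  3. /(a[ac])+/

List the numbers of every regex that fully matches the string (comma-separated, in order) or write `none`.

1 → no match — must start with 'ac'
2 → match
3 → no match

2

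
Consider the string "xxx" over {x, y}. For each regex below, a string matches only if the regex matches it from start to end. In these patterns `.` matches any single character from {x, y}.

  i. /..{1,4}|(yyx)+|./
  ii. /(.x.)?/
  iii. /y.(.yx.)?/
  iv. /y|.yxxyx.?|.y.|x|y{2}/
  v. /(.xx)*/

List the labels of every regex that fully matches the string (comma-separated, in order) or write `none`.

i → match
ii → match
iii → no match — must start with "y"
iv → no match
v → match

i, ii, v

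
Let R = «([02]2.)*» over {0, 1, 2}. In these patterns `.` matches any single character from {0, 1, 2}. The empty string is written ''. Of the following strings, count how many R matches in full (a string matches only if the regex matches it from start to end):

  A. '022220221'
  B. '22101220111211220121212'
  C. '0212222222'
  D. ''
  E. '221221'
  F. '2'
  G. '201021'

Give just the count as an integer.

3

A. '022220221' → match
B → no match
C. '0212222222' → no match
D. '' → match
E. '221221' → match
F. '2' → no match
G. '201021' → no match
Total matched: 3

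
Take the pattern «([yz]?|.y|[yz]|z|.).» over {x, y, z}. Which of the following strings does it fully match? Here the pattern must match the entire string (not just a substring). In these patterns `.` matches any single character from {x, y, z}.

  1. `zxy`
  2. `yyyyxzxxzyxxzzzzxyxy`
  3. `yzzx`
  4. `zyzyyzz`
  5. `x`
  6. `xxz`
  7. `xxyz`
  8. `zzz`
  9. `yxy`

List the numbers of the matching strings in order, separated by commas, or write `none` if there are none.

5

1. `zxy` → no match
2 → no match
3. `yzzx` → no match
4. `zyzyyzz` → no match
5. `x` → match
6. `xxz` → no match
7. `xxyz` → no match
8. `zzz` → no match
9. `yxy` → no match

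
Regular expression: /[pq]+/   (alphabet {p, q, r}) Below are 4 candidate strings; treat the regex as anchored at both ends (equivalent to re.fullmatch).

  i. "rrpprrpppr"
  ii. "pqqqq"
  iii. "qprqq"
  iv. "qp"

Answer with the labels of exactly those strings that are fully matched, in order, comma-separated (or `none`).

i → no match
ii → match
iii → no match
iv → match

ii, iv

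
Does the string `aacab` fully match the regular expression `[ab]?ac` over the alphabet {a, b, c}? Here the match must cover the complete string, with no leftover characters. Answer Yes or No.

Every match must end with `ac`, but `aacab` does not.

No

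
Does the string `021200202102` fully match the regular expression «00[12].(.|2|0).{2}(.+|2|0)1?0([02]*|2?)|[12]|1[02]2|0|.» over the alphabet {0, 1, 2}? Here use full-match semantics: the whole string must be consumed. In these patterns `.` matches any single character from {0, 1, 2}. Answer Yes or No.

No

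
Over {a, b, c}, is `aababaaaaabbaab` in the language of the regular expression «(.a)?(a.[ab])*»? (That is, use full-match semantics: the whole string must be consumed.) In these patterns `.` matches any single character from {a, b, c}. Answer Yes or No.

Yes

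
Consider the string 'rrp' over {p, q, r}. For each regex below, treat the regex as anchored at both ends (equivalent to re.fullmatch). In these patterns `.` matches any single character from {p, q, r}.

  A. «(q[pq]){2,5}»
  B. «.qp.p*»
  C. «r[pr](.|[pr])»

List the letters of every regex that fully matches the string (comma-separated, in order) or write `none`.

A → no match — must start with 'q'
B → no match
C → match

C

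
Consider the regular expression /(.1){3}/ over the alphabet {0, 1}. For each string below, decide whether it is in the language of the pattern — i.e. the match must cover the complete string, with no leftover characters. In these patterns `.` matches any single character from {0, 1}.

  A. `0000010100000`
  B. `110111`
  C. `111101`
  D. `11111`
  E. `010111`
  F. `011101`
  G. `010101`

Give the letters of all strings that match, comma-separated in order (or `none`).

B, C, E, F, G

A → no match — must end with `1`
B → match
C → match
D → no match
E → match
F → match
G → match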